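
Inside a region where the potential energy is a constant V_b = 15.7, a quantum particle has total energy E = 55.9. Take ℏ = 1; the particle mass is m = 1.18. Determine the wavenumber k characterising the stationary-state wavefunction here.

k = 9.74

With E > V_b the solution is oscillatory, ψ ∝ e^{±ikx} with k = √(2m(E − V_b))/ℏ.
k = √(2 × 1.18 × 40.2) = 9.740.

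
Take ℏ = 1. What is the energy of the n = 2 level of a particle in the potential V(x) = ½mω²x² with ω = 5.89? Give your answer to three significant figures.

E = 14.7

Using E_n = (n + ½)ℏω: E_2 = 2.5 × 5.89 = 14.73.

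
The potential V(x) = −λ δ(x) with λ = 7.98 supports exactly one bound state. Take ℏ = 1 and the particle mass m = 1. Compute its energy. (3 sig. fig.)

E = -31.8

The bound state is ψ(x) = √κ e^{−κ|x|}. The derivative jump ψ'(0⁺) − ψ'(0⁻) = −(2mλ/ℏ²)ψ(0) fixes κ = mλ/ℏ² = 7.980.
Then E = −ℏ²κ²/(2m) = −mλ²/(2ℏ²) = -31.84.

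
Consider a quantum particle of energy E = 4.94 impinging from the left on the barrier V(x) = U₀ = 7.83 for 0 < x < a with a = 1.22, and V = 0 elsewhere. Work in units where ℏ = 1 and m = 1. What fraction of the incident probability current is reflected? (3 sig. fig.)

E < U₀: inside the barrier ψ ∝ e^{±κx} with κ = √(2m(U₀ − E))/ℏ = 2.404.
κa = 2.933, sinh(κa) = 9.366.
The exact tunnelling result is T⁻¹ = 1 + U₀² sinh²(κa) / [4E(U₀ − E)] = 95.18, so T = 0.0105.
R = 1 − T = 0.989.

R = 0.989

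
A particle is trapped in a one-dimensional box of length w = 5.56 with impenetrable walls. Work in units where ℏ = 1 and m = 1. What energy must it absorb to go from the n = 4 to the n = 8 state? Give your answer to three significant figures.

ΔE = 7.66

E_n = n²π²ℏ²/(2mw²), so ΔE = (8² − 4²) π²ℏ²/(2mw²).
ΔE = 48 × π² / (2 × 1 × 5.56²) = 7.662.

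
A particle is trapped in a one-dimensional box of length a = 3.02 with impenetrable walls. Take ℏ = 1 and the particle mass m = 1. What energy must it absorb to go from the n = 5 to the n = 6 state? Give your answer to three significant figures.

E_n = n²π²ℏ²/(2ma²), so ΔE = (6² − 5²) π²ℏ²/(2ma²).
ΔE = 11 × π² / (2 × 1 × 3.02²) = 5.952.

ΔE = 5.95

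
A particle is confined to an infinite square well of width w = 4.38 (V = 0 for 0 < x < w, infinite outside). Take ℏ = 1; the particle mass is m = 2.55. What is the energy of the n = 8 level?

The infinite-well eigenfunctions ψ_n = √(2/w) sin(nπx/w) vanish at both walls, giving E_n = n²π²ℏ²/(2mw²).
E_8 = 8² × π² / (2 × 2.55 × 4.38²) = 6.456.

E = 6.46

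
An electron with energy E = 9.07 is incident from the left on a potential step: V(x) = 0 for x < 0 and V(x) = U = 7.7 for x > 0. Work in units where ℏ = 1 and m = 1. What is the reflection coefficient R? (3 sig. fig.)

R = 0.194

The wavenumbers are k₁ = √(2mE)/ℏ = 4.259 on the left and k₂ = √(2m(E − U))/ℏ = 1.655 on the right.
Matching ψ and ψ′ at x = 0 gives r = (k₁ − k₂)/(k₁ + k₂), so R = r² = 0.1938 and T = 1 − R = 0.8062.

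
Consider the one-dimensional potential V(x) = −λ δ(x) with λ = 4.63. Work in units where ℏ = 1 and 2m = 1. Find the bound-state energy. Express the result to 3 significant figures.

E = -5.36

The bound state is ψ(x) = √κ e^{−κ|x|}. The derivative jump ψ'(0⁺) − ψ'(0⁻) = −(2mλ/ℏ²)ψ(0) fixes κ = mλ/ℏ² = 2.315.
Then E = −ℏ²κ²/(2m) = −mλ²/(2ℏ²) = -5.359.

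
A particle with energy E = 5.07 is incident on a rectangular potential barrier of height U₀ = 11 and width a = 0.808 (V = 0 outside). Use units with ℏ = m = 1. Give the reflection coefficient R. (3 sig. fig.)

R = 0.985

Since E < U₀ the interior solution is evanescent with decay constant κ = √(2m(U₀ − E))/ℏ = 3.444.
κa = 2.783, sinh(κa) = 8.050.
Matching ψ, ψ′ at both faces gives T = [1 + U₀² sinh²(κa) / (4E(U₀ − E))]⁻¹ = 1/66.20 = 0.0151.
R = 1 − T = 0.985.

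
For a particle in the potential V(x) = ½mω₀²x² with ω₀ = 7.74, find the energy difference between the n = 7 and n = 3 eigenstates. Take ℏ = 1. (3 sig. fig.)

E_n = ℏω₀(n + ½), so ΔE = (7 − 3) ℏω₀ = 4 × 7.74 = 30.96.

ΔE = 31.0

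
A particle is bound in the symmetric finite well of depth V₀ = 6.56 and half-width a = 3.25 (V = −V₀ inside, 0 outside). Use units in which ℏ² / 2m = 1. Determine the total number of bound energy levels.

Define the well-strength parameter z₀ = (a/ℏ)√(2mV₀) = 3.25 × √(2·0.5·6.56) = 8.324.
The even/odd transcendental equations gain one root per π/2 in z₀, giving N = 1 + ⌊2z₀/π⌋ = 1 + ⌊5.299⌋ = 6.

N = 6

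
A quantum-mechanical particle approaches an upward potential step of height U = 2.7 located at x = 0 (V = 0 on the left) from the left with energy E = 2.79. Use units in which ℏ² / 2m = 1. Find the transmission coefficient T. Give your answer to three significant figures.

T = 0.516

The wavenumbers are k₁ = √(2mE)/ℏ = 1.670 on the left and k₂ = √(2m(E − U))/ℏ = 0.3000 on the right.
Matching ψ and ψ′ at x = 0 gives r = (k₁ − k₂)/(k₁ + k₂), so R = r² = 0.4837 and T = 1 − R = 0.5163.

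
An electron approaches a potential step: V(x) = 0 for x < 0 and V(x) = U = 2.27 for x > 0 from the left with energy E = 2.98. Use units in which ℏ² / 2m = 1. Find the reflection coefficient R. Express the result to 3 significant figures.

R = 0.118

The wavenumbers are k₁ = √(2mE)/ℏ = 1.726 on the left and k₂ = √(2m(E − U))/ℏ = 0.8426 on the right.
Matching ψ and ψ′ at x = 0 gives r = (k₁ − k₂)/(k₁ + k₂), so R = r² = 0.1183 and T = 1 − R = 0.8817.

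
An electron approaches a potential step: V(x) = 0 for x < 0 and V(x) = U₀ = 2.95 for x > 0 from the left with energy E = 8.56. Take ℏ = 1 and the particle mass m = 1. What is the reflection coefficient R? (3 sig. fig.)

R = 0.0111

The wavenumbers are k₁ = √(2mE)/ℏ = 4.138 on the left and k₂ = √(2m(E − U₀))/ℏ = 3.350 on the right.
Matching ψ and ψ′ at x = 0 gives r = (k₁ − k₂)/(k₁ + k₂), so R = r² = 0.01108 and T = 1 − R = 0.9889.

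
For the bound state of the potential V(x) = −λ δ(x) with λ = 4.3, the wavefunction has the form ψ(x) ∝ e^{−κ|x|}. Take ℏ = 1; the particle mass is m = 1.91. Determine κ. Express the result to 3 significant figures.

Integrating the TISE across x = 0 gives the cusp condition ψ'(0⁺) − ψ'(0⁻) = −(2mλ/ℏ²)ψ(0).
With ψ ∝ e^{−κ|x|} this yields −2κ = −2mλ/ℏ², so κ = mλ/ℏ² = 8.213.

κ = 8.21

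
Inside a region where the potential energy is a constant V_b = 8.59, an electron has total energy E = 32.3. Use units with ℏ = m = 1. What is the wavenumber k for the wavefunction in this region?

k = 6.89

With E > V_b the solution is oscillatory, ψ ∝ e^{±ikx} with k = √(2m(E − V_b))/ℏ.
k = √(2 × 1 × 23.71) = 6.886.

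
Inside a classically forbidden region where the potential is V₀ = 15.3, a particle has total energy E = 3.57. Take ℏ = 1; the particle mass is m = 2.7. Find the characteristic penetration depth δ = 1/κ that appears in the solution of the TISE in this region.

δ = 0.126

Since E < V₀ the TISE in this region is ψ'' = κ²ψ with κ = √(2m(V₀ − E))/ℏ.
κ = √(2 × 2.7 × 11.73) = 7.959. The penetration depth is δ = 1/κ = 0.126.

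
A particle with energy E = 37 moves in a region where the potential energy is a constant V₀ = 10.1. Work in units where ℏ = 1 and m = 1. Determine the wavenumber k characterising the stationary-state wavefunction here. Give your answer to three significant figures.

With E > V₀ the solution is oscillatory, ψ ∝ e^{±ikx} with k = √(2m(E − V₀))/ℏ.
k = √(2 × 1 × 26.9) = 7.335.

k = 7.33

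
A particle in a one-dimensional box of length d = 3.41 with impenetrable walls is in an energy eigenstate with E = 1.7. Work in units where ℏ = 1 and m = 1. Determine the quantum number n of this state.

n = 2

From E_n = n²π²ℏ²/(2md²) invert to n = √(2md²E)/(πℏ).
n = (3.41/π) × √(2 × 1 × 1.7) = 2.001 → n = 2.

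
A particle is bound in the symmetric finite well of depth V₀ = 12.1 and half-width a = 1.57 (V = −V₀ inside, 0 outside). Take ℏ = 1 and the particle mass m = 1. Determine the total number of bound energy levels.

N = 5

The dimensionless depth is z₀ = a√(2mV₀)/ℏ = 1.57 × √(24.20) = 7.723.
A new bound state (alternating even/odd) appears each time z₀ passes a multiple of π/2, so N = ⌊2z₀/π⌋ + 1 = ⌊4.917⌋ + 1 = 5.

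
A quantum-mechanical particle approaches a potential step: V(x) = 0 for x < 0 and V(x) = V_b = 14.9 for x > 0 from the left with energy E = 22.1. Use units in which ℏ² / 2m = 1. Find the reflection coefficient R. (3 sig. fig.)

R = 0.0747

On each side the TISE gives plane waves with k = √(2m(E − V))/ℏ: k₁ = √(2·½·22.1) = 4.701, k₂ = √(2·½·7.2) = 2.683.
Matching ψ and ψ′ at x = 0 gives r = (k₁ − k₂)/(k₁ + k₂), so R = r² = 0.07467 and T = 1 − R = 0.9253.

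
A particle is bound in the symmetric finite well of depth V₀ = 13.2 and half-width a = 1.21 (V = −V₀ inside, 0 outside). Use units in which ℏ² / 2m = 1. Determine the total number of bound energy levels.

The dimensionless depth is z₀ = a√(2mV₀)/ℏ = 1.21 × √(13.20) = 4.396.
The even/odd transcendental equations gain one root per π/2 in z₀, giving N = 1 + ⌊2z₀/π⌋ = 1 + ⌊2.799⌋ = 3.

N = 3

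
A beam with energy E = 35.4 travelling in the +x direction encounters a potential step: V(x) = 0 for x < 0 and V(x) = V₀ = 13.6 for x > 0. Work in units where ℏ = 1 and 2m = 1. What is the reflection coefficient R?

The wavenumbers are k₁ = √(2mE)/ℏ = 5.950 on the left and k₂ = √(2m(E − V₀))/ℏ = 4.669 on the right.
Matching ψ and ψ′ at x = 0 gives r = (k₁ − k₂)/(k₁ + k₂), so R = r² = 0.01455 and T = 1 − R = 0.9855.

R = 0.0145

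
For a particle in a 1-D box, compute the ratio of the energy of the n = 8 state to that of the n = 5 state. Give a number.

Since E_n ∝ n², the ratio is (8/5)² = 2.56.

2.56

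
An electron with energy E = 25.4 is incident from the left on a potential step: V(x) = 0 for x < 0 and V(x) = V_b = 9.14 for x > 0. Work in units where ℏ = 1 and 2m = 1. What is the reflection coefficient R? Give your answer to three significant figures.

R = 0.0123

The wavenumbers are k₁ = √(2mE)/ℏ = 5.040 on the left and k₂ = √(2m(E − V_b))/ℏ = 4.032 on the right.
Continuity of ψ and ψ′ at the step yields the reflection amplitude r = (k₁ − k₂)/(k₁ + k₂) = 0.1111; thus R = |r|² = 0.01233, T = 0.9877.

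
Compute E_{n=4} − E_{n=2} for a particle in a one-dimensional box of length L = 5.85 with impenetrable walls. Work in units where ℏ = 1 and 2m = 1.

E_n = n²π²ℏ²/(2mL²), so ΔE = (4² − 2²) π²ℏ²/(2mL²).
ΔE = 12 × π² / (2 × 0.5 × 5.85²) = 3.461.

ΔE = 3.46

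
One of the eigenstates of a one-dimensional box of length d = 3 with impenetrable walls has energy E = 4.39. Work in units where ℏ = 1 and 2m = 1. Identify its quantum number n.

n = 2

From E_n = n²π²ℏ²/(2md²) invert to n = √(2md²E)/(πℏ).
n = (3/π) × √(2 × 0.5 × 4.39) = 2.001 → n = 2.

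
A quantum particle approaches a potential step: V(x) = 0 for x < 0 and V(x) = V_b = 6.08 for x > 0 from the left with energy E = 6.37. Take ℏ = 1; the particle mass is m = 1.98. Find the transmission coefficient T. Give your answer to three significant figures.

The wavenumbers are k₁ = √(2mE)/ℏ = 5.022 on the left and k₂ = √(2m(E − V_b))/ℏ = 1.072 on the right.
Continuity of ψ and ψ′ at the step yields the reflection amplitude r = (k₁ − k₂)/(k₁ + k₂) = 0.6483; thus R = |r|² = 0.4203, T = 0.5797.

T = 0.580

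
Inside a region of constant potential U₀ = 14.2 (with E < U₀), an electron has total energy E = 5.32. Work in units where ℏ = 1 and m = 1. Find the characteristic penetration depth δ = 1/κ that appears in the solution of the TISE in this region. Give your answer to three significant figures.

δ = 0.237

Since E < U₀ the TISE in this region is ψ'' = κ²ψ with κ = √(2m(U₀ − E))/ℏ.
κ = √(2 × 1 × 8.88) = 4.214. The penetration depth is δ = 1/κ = 0.237.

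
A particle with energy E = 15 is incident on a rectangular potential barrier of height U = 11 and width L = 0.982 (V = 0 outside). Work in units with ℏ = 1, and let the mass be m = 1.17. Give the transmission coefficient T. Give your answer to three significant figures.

Above the barrier the interior wavenumber is k₂ = √(2m(E − U))/ℏ = 3.059, giving phase k₂L = 3.004.
T = [1 + U² sin²(k₂L) / (4E(E − U))]⁻¹ = 1/1.009 = 0.991.

T = 0.991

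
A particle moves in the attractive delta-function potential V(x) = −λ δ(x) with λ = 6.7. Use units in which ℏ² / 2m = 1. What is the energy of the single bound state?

E = -11.2

For x ≠ 0 the bound state is ψ ∝ e^{−κ|x|}; integrating the TISE across the delta gives the cusp condition 2κ = 2mλ/ℏ², so κ = 3.350.
Then E = −ℏ²κ²/(2m) = −mλ²/(2ℏ²) = -11.22.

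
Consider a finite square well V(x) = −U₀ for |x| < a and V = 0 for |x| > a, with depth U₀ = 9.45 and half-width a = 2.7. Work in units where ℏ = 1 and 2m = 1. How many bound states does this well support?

N = 6

Define the well-strength parameter z₀ = (a/ℏ)√(2mU₀) = 2.7 × √(2·0.5·9.45) = 8.300.
A new bound state (alternating even/odd) appears each time z₀ passes a multiple of π/2, so N = ⌊2z₀/π⌋ + 1 = ⌊5.284⌋ + 1 = 6.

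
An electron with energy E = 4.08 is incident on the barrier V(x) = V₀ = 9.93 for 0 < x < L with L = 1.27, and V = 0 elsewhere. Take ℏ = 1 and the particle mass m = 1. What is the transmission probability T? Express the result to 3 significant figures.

T = 0.000653

Since E < V₀ the interior solution is evanescent with decay constant κ = √(2m(V₀ − E))/ℏ = 3.421.
κL = 4.344, sinh(κL) = 38.50.
The exact tunnelling result is T⁻¹ = 1 + V₀² sinh²(κL) / [4E(V₀ − E)] = 1532, so T = 0.000653.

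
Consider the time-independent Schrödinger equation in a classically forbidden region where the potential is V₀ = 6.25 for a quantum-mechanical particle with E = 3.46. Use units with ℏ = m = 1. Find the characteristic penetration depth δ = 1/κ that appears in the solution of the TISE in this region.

δ = 0.423

Since E < V₀ the TISE in this region is ψ'' = κ²ψ with κ = √(2m(V₀ − E))/ℏ.
κ = √(2 × 1 × 2.79) = 2.362. The penetration depth is δ = 1/κ = 0.423.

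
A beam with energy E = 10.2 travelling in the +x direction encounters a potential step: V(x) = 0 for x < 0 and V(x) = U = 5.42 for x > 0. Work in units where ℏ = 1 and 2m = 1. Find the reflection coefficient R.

R = 0.0351

On each side the TISE gives plane waves with k = √(2m(E − V))/ℏ: k₁ = √(2·½·10.2) = 3.194, k₂ = √(2·½·4.78) = 2.186.
Matching ψ and ψ′ at x = 0 gives r = (k₁ − k₂)/(k₁ + k₂), so R = r² = 0.03506 and T = 1 − R = 0.9649.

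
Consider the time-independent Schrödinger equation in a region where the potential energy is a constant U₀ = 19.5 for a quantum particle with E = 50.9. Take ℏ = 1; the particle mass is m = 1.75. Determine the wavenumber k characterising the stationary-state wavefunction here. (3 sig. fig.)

With E > U₀ the solution is oscillatory, ψ ∝ e^{±ikx} with k = √(2m(E − U₀))/ℏ.
k = √(2 × 1.75 × 31.4) = 10.48.

k = 10.5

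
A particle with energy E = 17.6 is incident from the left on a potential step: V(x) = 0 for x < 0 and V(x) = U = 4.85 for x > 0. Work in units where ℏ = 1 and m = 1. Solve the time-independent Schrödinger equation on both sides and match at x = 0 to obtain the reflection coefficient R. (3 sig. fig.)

R = 0.00647

On each side the TISE gives plane waves with k = √(2m(E − V))/ℏ: k₁ = √(2·1·17.6) = 5.933, k₂ = √(2·1·12.75) = 5.050.
Continuity of ψ and ψ′ at the step yields the reflection amplitude r = (k₁ − k₂)/(k₁ + k₂) = 0.08042; thus R = |r|² = 0.006467, T = 0.9935.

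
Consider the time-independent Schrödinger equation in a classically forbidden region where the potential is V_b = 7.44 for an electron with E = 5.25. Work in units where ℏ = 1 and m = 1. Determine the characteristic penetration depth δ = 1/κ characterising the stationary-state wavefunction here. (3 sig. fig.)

Since E < V_b the TISE in this region is ψ'' = κ²ψ with κ = √(2m(V_b − E))/ℏ.
κ = √(2 × 1 × 2.19) = 2.093. The penetration depth is δ = 1/κ = 0.478.

δ = 0.478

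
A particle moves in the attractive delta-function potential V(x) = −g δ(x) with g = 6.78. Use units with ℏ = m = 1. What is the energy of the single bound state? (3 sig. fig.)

E = -23.0

For x ≠ 0 the bound state is ψ ∝ e^{−κ|x|}; integrating the TISE across the delta gives the cusp condition 2κ = 2mg/ℏ², so κ = 6.780.
Then E = −ℏ²κ²/(2m) = −mg²/(2ℏ²) = -22.98.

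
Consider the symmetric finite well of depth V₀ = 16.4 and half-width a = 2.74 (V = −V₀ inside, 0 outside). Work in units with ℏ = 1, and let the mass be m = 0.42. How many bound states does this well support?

Define the well-strength parameter z₀ = (a/ℏ)√(2mV₀) = 2.74 × √(2·0.42·16.4) = 10.17.
The even/odd transcendental equations gain one root per π/2 in z₀, giving N = 1 + ⌊2z₀/π⌋ = 1 + ⌊6.474⌋ = 7.

N = 7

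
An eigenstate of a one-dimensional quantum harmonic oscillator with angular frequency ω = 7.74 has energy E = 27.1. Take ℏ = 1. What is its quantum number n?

n = 3

E_n = ℏω(n + ½) ⇒ n = E/(ℏω) − ½ = 27.1/7.74 − 0.5 = 3.001 → n = 3.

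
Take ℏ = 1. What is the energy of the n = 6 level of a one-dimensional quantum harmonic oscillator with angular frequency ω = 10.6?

Using E_n = (n + ½)ℏω: E_6 = 6.5 × 10.6 = 68.90.

E = 68.9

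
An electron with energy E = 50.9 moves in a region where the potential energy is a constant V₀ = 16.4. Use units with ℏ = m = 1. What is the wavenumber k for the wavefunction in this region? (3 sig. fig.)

k = 8.31

With E > V₀ the solution is oscillatory, ψ ∝ e^{±ikx} with k = √(2m(E − V₀))/ℏ.
k = √(2 × 1 × 34.5) = 8.307.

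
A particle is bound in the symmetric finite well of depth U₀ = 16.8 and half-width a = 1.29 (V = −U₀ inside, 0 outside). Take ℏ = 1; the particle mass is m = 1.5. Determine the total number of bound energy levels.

N = 6

The dimensionless depth is z₀ = a√(2mU₀)/ℏ = 1.29 × √(50.40) = 9.158.
The even/odd transcendental equations gain one root per π/2 in z₀, giving N = 1 + ⌊2z₀/π⌋ = 1 + ⌊5.830⌋ = 6.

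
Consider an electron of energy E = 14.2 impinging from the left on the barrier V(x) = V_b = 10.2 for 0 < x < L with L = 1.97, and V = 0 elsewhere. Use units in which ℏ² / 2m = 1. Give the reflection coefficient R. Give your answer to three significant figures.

E > V_b: inside the barrier k₂ = √(2m(E − V_b))/ℏ = 2.000, k₂L = 3.940.
Matching at both interfaces gives T⁻¹ = 1 + V_b² sin²(k₂L) / [4E(E − V_b)] = 1.235, hence T = 0.810.
R = 1 − T = 0.190.

R = 0.190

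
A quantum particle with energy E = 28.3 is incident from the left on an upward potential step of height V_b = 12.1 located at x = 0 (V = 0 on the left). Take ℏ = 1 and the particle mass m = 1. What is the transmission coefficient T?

The wavenumbers are k₁ = √(2mE)/ℏ = 7.523 on the left and k₂ = √(2m(E − V_b))/ℏ = 5.692 on the right.
Continuity of ψ and ψ′ at the step yields the reflection amplitude r = (k₁ − k₂)/(k₁ + k₂) = 0.1386; thus R = |r|² = 0.01920, T = 0.9808.

T = 0.981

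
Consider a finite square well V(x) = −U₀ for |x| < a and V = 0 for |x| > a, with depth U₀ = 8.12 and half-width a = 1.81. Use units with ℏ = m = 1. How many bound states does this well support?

Define the well-strength parameter z₀ = (a/ℏ)√(2mU₀) = 1.81 × √(2·1·8.12) = 7.294.
The even/odd transcendental equations gain one root per π/2 in z₀, giving N = 1 + ⌊2z₀/π⌋ = 1 + ⌊4.644⌋ = 5.

N = 5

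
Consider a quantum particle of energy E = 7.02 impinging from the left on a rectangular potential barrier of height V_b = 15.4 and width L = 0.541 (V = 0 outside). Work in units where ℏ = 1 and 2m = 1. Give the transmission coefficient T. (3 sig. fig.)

T = 0.159

E < V_b: inside the barrier ψ ∝ e^{±κx} with κ = √(2m(V_b − E))/ℏ = 2.895.
κL = 1.566, sinh(κL) = 2.290.
Matching ψ, ψ′ at both faces gives T = [1 + V_b² sinh²(κL) / (4E(V_b − E))]⁻¹ = 1/6.283 = 0.159.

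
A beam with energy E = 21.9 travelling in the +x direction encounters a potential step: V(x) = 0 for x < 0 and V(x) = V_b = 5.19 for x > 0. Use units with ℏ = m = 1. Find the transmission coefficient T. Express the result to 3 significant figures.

The wavenumbers are k₁ = √(2mE)/ℏ = 6.618 on the left and k₂ = √(2m(E − V_b))/ℏ = 5.781 on the right.
Continuity of ψ and ψ′ at the step yields the reflection amplitude r = (k₁ − k₂)/(k₁ + k₂) = 0.06752; thus R = |r|² = 0.004559, T = 0.9954.

T = 0.995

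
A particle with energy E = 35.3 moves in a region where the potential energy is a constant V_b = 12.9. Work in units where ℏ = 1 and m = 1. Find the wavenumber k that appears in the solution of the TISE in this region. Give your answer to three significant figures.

k = 6.69

With E > V_b the solution is oscillatory, ψ ∝ e^{±ikx} with k = √(2m(E − V_b))/ℏ.
k = √(2 × 1 × 22.4) = 6.693.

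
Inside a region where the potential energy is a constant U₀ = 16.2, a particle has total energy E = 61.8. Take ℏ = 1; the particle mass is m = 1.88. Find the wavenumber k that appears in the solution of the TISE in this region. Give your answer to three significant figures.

k = 13.1

With E > U₀ the solution is oscillatory, ψ ∝ e^{±ikx} with k = √(2m(E − U₀))/ℏ.
k = √(2 × 1.88 × 45.6) = 13.09.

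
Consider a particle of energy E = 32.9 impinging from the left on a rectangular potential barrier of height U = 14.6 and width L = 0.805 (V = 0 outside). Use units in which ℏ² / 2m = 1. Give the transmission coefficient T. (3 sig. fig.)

Above the barrier the interior wavenumber is k₂ = √(2m(E − U))/ℏ = 4.278, giving phase k₂L = 3.444.
T = [1 + U² sin²(k₂L) / (4E(E − U))]⁻¹ = 1/1.008 = 0.992.

T = 0.992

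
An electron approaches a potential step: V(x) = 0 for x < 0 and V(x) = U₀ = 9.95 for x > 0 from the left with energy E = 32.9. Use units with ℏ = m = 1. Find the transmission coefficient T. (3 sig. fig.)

The wavenumbers are k₁ = √(2mE)/ℏ = 8.112 on the left and k₂ = √(2m(E − U₀))/ℏ = 6.775 on the right.
Matching ψ and ψ′ at x = 0 gives r = (k₁ − k₂)/(k₁ + k₂), so R = r² = 0.008063 and T = 1 − R = 0.9919.

T = 0.992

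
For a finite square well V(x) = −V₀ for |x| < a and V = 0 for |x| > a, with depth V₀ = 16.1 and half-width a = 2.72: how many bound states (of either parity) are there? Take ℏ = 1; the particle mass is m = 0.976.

N = 10

Define the well-strength parameter z₀ = (a/ℏ)√(2mV₀) = 2.72 × √(2·0.976·16.1) = 15.25.
The even/odd transcendental equations gain one root per π/2 in z₀, giving N = 1 + ⌊2z₀/π⌋ = 1 + ⌊9.707⌋ = 10.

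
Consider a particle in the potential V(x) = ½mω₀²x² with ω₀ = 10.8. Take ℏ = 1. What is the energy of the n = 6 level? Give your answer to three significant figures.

E = 70.2

Using E_n = (n + ½)ℏω₀: E_6 = 6.5 × 10.8 = 70.20.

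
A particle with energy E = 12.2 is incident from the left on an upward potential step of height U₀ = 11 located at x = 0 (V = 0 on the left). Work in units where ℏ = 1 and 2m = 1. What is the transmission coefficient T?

The wavenumbers are k₁ = √(2mE)/ℏ = 3.493 on the left and k₂ = √(2m(E − U₀))/ℏ = 1.095 on the right.
Continuity of ψ and ψ′ at the step yields the reflection amplitude r = (k₁ − k₂)/(k₁ + k₂) = 0.5225; thus R = |r|² = 0.2730, T = 0.7270.

T = 0.727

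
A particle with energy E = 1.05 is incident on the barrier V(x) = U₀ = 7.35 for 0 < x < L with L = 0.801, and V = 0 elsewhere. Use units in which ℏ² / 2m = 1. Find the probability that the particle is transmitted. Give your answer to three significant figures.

Since E < U₀ the interior solution is evanescent with decay constant κ = √(2m(U₀ − E))/ℏ = 2.510.
κL = 2.010, sinh(κL) = 3.667.
The exact tunnelling result is T⁻¹ = 1 + U₀² sinh²(κL) / [4E(U₀ − E)] = 28.45, so T = 0.0352.

T = 0.0352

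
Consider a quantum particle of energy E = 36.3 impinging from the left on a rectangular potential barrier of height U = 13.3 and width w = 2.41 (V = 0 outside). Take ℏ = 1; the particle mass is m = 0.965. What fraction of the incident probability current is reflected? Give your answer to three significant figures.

R = 0.00615

Above the barrier the interior wavenumber is k₂ = √(2m(E − U))/ℏ = 6.663, giving phase k₂w = 16.06.
Matching at both interfaces gives T⁻¹ = 1 + U² sin²(k₂w) / [4E(E − U)] = 1.006, hence T = 0.994.
R = 1 − T = 0.00615.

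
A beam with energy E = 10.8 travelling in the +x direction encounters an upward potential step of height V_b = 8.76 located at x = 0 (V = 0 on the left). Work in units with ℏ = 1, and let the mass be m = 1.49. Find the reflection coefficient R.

R = 0.155

On each side the TISE gives plane waves with k = √(2m(E − V))/ℏ: k₁ = √(2·1.49·10.8) = 5.673, k₂ = √(2·1.49·2.04) = 2.466.
Continuity of ψ and ψ′ at the step yields the reflection amplitude r = (k₁ − k₂)/(k₁ + k₂) = 0.3941; thus R = |r|² = 0.1553, T = 0.8447.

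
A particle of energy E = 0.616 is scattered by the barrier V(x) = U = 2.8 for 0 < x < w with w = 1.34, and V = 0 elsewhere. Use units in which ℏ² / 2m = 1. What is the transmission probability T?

T = 0.0516

Since E < U the interior solution is evanescent with decay constant κ = √(2m(U − E))/ℏ = 1.478.
κw = 1.980, sinh(κw) = 3.553.
The exact tunnelling result is T⁻¹ = 1 + U² sinh²(κw) / [4E(U − E)] = 19.40, so T = 0.0516.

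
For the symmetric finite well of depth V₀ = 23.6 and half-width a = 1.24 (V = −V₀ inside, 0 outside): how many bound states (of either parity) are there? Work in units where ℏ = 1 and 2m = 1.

N = 4

Define the well-strength parameter z₀ = (a/ℏ)√(2mV₀) = 1.24 × √(2·0.5·23.6) = 6.024.
A new bound state (alternating even/odd) appears each time z₀ passes a multiple of π/2, so N = ⌊2z₀/π⌋ + 1 = ⌊3.835⌋ + 1 = 4.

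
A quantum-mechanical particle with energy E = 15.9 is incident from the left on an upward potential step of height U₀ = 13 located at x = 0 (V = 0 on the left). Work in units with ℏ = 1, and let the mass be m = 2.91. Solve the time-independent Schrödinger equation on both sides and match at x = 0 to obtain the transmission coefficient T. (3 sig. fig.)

On each side the TISE gives plane waves with k = √(2m(E − V))/ℏ: k₁ = √(2·2.91·15.9) = 9.620, k₂ = √(2·2.91·2.9) = 4.108.
Matching ψ and ψ′ at x = 0 gives r = (k₁ − k₂)/(k₁ + k₂), so R = r² = 0.1612 and T = 1 − R = 0.8388.

T = 0.839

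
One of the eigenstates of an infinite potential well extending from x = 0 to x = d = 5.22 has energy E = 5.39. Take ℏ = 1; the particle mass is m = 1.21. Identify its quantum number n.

n = 6

From E_n = n²π²ℏ²/(2md²) invert to n = √(2md²E)/(πℏ).
n = (5.22/π) × √(2 × 1.21 × 5.39) = 6.001 → n = 6.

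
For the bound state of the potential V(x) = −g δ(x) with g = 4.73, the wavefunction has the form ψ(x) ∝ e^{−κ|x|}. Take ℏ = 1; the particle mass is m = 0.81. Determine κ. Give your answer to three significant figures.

κ = 3.83

Integrate −(ℏ²/2m)ψ'' − gδ(x)ψ = Eψ from −ε to +ε: the ψ'' term gives ψ'(0⁺) − ψ'(0⁻) and the δ term gives −(2mg/ℏ²)ψ(0).
With ψ ∝ e^{−κ|x|} this yields −2κ = −2mg/ℏ², so κ = mg/ℏ² = 3.831.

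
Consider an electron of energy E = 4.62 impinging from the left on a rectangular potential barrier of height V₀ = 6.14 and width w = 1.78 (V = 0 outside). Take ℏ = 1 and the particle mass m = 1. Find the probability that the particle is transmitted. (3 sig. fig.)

E < V₀: inside the barrier ψ ∝ e^{±κx} with κ = √(2m(V₀ − E))/ℏ = 1.744.
κw = 3.104, sinh(κw) = 11.12.
Matching ψ, ψ′ at both faces gives T = [1 + V₀² sinh²(κw) / (4E(V₀ − E))]⁻¹ = 1/166.8 = 0.00599.

T = 0.00599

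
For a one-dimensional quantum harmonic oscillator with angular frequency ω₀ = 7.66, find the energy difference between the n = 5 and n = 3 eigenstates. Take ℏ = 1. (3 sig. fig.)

E_n = ℏω₀(n + ½), so ΔE = (5 − 3) ℏω₀ = 2 × 7.66 = 15.32.

ΔE = 15.3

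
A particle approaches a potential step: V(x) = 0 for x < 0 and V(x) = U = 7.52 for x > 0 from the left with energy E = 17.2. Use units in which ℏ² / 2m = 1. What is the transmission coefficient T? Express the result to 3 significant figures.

T = 0.980

On each side the TISE gives plane waves with k = √(2m(E − V))/ℏ: k₁ = √(2·½·17.2) = 4.147, k₂ = √(2·½·9.68) = 3.111.
Continuity of ψ and ψ′ at the step yields the reflection amplitude r = (k₁ − k₂)/(k₁ + k₂) = 0.1427; thus R = |r|² = 0.02037, T = 0.9796.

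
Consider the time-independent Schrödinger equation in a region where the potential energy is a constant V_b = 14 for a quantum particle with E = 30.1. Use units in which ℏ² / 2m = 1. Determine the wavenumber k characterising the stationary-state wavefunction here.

With E > V_b the solution is oscillatory, ψ ∝ e^{±ikx} with k = √(2m(E − V_b))/ℏ.
k = √(2 × 0.5 × 16.1) = 4.012.

k = 4.01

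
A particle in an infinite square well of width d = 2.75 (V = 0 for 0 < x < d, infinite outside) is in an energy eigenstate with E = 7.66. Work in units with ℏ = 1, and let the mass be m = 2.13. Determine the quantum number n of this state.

n = 5

From E_n = n²π²ℏ²/(2md²) invert to n = √(2md²E)/(πℏ).
n = (2.75/π) × √(2 × 2.13 × 7.66) = 5.000 → n = 5.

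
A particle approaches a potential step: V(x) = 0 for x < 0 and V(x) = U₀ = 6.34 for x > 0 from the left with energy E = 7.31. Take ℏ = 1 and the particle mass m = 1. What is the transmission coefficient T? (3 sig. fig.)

T = 0.783

On each side the TISE gives plane waves with k = √(2m(E − V))/ℏ: k₁ = √(2·1·7.31) = 3.824, k₂ = √(2·1·0.97) = 1.393.
Continuity of ψ and ψ′ at the step yields the reflection amplitude r = (k₁ − k₂)/(k₁ + k₂) = 0.4660; thus R = |r|² = 0.2171, T = 0.7829.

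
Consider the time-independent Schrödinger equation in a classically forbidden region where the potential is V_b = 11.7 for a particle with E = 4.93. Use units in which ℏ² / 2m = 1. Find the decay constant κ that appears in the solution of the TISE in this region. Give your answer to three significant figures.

Since E < V_b the TISE in this region is ψ'' = κ²ψ with κ = √(2m(V_b − E))/ℏ.
κ = √(2 × 0.5 × 6.77) = 2.602.

κ = 2.60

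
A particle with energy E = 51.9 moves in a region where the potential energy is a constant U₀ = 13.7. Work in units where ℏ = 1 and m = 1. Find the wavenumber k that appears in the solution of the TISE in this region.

k = 8.74

With E > U₀ the solution is oscillatory, ψ ∝ e^{±ikx} with k = √(2m(E − U₀))/ℏ.
k = √(2 × 1 × 38.2) = 8.741.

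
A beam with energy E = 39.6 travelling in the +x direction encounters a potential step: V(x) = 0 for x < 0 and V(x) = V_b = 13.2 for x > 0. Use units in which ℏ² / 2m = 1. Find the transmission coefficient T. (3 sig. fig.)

T = 0.990

On each side the TISE gives plane waves with k = √(2m(E − V))/ℏ: k₁ = √(2·½·39.6) = 6.293, k₂ = √(2·½·26.4) = 5.138.
Continuity of ψ and ψ′ at the step yields the reflection amplitude r = (k₁ − k₂)/(k₁ + k₂) = 0.1010; thus R = |r|² = 0.01021, T = 0.9898.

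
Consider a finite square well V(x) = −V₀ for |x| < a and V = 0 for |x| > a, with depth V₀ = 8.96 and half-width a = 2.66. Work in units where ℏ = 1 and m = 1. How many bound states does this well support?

N = 8

The dimensionless depth is z₀ = a√(2mV₀)/ℏ = 2.66 × √(17.92) = 11.26.
A new bound state (alternating even/odd) appears each time z₀ passes a multiple of π/2, so N = ⌊2z₀/π⌋ + 1 = ⌊7.169⌋ + 1 = 8.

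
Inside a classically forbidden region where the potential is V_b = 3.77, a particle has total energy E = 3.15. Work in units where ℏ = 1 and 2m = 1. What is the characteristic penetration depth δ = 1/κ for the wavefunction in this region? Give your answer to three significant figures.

Since E < V_b the TISE in this region is ψ'' = κ²ψ with κ = √(2m(V_b − E))/ℏ.
κ = √(2 × 0.5 × 0.62) = 0.7874. The penetration depth is δ = 1/κ = 1.27.

δ = 1.27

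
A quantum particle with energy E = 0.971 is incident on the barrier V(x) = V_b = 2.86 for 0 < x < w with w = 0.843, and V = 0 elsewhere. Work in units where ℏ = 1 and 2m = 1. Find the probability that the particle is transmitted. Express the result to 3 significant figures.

Since E < V_b the interior solution is evanescent with decay constant κ = √(2m(V_b − E))/ℏ = 1.374.
κw = 1.159, sinh(κw) = 1.436.
Matching ψ, ψ′ at both faces gives T = [1 + V_b² sinh²(κw) / (4E(V_b − E))]⁻¹ = 1/3.298 = 0.303.

T = 0.303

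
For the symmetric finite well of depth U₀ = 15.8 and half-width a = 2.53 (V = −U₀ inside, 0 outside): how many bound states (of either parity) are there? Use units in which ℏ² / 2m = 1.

N = 7

Define the well-strength parameter z₀ = (a/ℏ)√(2mU₀) = 2.53 × √(2·0.5·15.8) = 10.06.
A new bound state (alternating even/odd) appears each time z₀ passes a multiple of π/2, so N = ⌊2z₀/π⌋ + 1 = ⌊6.402⌋ + 1 = 7.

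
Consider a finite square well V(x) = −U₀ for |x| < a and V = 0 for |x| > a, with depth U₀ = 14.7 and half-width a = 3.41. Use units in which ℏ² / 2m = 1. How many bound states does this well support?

N = 9

The dimensionless depth is z₀ = a√(2mU₀)/ℏ = 3.41 × √(14.70) = 13.07.
The even/odd transcendental equations gain one root per π/2 in z₀, giving N = 1 + ⌊2z₀/π⌋ = 1 + ⌊8.323⌋ = 9.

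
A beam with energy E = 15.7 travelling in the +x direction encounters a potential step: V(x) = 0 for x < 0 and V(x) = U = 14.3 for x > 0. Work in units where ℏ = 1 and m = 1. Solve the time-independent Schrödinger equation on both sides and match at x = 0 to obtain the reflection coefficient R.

R = 0.292

The wavenumbers are k₁ = √(2mE)/ℏ = 5.604 on the left and k₂ = √(2m(E − U))/ℏ = 1.673 on the right.
Continuity of ψ and ψ′ at the step yields the reflection amplitude r = (k₁ − k₂)/(k₁ + k₂) = 0.5401; thus R = |r|² = 0.2917, T = 0.7083.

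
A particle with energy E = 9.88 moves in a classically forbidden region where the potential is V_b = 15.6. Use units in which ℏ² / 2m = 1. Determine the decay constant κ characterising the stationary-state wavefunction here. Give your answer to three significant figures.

Since E < V_b the TISE in this region is ψ'' = κ²ψ with κ = √(2m(V_b − E))/ℏ.
κ = √(2 × 0.5 × 5.72) = 2.392.

κ = 2.39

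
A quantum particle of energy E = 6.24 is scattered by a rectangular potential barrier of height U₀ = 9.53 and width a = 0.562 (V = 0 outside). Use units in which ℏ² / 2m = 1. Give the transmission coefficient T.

T = 0.384

Since E < U₀ the interior solution is evanescent with decay constant κ = √(2m(U₀ − E))/ℏ = 1.814.
κa = 1.019, sinh(κa) = 1.205.
The exact tunnelling result is T⁻¹ = 1 + U₀² sinh²(κa) / [4E(U₀ − E)] = 2.607, so T = 0.384.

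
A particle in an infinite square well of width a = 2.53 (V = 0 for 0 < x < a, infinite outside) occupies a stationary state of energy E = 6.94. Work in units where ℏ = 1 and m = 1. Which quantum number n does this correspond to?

For an infinite well E_n = n²π²ℏ²/(2ma²), so n = (a/πℏ)√(2mE).
n = (2.53/π) × √(2 × 1 × 6.94) = 3.000 → n = 3.

n = 3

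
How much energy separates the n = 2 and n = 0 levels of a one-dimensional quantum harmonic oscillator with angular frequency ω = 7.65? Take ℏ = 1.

E_n = ℏω(n + ½), so ΔE = (2 − 0) ℏω = 2 × 7.65 = 15.30.

ΔE = 15.3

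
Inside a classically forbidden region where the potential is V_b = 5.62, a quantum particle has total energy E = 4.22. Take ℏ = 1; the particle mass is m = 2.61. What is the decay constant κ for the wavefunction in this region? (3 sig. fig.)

κ = 2.70

Since E < V_b the TISE in this region is ψ'' = κ²ψ with κ = √(2m(V_b − E))/ℏ.
κ = √(2 × 2.61 × 1.4) = 2.703.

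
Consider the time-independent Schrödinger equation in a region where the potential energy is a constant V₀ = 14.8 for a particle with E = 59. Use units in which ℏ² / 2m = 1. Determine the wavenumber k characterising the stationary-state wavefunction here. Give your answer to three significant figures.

With E > V₀ the solution is oscillatory, ψ ∝ e^{±ikx} with k = √(2m(E − V₀))/ℏ.
k = √(2 × 0.5 × 44.2) = 6.648.

k = 6.65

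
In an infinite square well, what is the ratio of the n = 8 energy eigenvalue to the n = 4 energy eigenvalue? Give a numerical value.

Since E_n ∝ n², the ratio is (8/4)² = 4.

4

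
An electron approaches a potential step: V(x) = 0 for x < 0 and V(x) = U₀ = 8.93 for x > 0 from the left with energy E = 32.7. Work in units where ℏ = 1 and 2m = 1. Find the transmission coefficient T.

T = 0.994

On each side the TISE gives plane waves with k = √(2m(E − V))/ℏ: k₁ = √(2·½·32.7) = 5.718, k₂ = √(2·½·23.77) = 4.875.
Continuity of ψ and ψ′ at the step yields the reflection amplitude r = (k₁ − k₂)/(k₁ + k₂) = 0.07957; thus R = |r|² = 0.006331, T = 0.9937.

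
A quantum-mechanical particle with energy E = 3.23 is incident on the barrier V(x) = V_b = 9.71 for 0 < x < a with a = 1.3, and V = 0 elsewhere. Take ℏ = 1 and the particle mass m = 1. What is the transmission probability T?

E < V_b: inside the barrier ψ ∝ e^{±κx} with κ = √(2m(V_b − E))/ℏ = 3.600.
κa = 4.680, sinh(κa) = 53.88.
The exact tunnelling result is T⁻¹ = 1 + V_b² sinh²(κa) / [4E(V_b − E)] = 3270, so T = 0.000306.

T = 0.000306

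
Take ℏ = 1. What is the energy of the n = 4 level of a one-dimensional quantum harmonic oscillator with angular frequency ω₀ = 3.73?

E = 16.8

Using E_n = (n + ½)ℏω₀: E_4 = 4.5 × 3.73 = 16.79.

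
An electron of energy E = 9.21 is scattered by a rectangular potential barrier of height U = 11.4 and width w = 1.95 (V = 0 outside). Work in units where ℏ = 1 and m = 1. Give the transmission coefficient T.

T = 0.000708

Since E < U the interior solution is evanescent with decay constant κ = √(2m(U − E))/ℏ = 2.093.
κw = 4.081, sinh(κw) = 29.60.
Matching ψ, ψ′ at both faces gives T = [1 + U² sinh²(κw) / (4E(U − E))]⁻¹ = 1/1412 = 0.000708.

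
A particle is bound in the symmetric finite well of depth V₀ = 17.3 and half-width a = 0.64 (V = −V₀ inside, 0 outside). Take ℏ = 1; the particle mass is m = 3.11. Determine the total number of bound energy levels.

N = 5

Define the well-strength parameter z₀ = (a/ℏ)√(2mV₀) = 0.64 × √(2·3.11·17.3) = 6.639.
A new bound state (alternating even/odd) appears each time z₀ passes a multiple of π/2, so N = ⌊2z₀/π⌋ + 1 = ⌊4.226⌋ + 1 = 5.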